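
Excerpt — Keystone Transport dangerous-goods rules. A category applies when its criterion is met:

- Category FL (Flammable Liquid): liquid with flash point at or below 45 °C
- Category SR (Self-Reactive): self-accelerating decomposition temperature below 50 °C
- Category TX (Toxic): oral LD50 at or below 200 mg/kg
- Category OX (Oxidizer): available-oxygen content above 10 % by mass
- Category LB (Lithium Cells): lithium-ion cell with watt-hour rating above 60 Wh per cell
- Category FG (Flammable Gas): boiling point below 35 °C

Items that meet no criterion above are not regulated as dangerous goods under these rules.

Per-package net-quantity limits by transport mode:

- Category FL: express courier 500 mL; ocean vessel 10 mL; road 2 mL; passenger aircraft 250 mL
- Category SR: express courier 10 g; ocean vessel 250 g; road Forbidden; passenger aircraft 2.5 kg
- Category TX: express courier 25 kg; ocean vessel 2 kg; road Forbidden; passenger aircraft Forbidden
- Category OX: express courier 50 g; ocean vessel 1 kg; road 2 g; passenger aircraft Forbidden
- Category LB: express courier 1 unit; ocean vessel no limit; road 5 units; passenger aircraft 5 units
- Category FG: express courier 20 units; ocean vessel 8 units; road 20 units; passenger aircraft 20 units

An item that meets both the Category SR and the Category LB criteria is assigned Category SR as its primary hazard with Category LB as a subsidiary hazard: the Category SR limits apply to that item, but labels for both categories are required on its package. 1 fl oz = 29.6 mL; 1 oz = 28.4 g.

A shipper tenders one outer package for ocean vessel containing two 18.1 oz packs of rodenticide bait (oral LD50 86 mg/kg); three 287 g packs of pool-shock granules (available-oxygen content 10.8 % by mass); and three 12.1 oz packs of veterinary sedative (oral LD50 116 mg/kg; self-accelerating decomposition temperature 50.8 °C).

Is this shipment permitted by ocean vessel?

Rodenticide bait: oral LD50 86 mg/kg ≤ 200 mg/kg → Category TX (Toxic).
The pool-shock granules have available-oxygen content 10.8 % by mass, which is > 10 % by mass, so they are Category OX (Oxidizer).
The veterinary sedative has oral LD50 116 mg/kg, which is ≤ 200 mg/kg, so it is Category TX (Toxic).
Category TX net quantity: (two 18.1 oz packs = 1028.08 g) + (three 12.1 oz packs = 1030.92 g) = 2.059 kg.
That exceeds the Category TX ocean vessel limit of 2 kg.
Category OX quantity: three 287 g packs = 861 g.
861 g is within the ocean vessel limit of 1 kg for Category OX.

No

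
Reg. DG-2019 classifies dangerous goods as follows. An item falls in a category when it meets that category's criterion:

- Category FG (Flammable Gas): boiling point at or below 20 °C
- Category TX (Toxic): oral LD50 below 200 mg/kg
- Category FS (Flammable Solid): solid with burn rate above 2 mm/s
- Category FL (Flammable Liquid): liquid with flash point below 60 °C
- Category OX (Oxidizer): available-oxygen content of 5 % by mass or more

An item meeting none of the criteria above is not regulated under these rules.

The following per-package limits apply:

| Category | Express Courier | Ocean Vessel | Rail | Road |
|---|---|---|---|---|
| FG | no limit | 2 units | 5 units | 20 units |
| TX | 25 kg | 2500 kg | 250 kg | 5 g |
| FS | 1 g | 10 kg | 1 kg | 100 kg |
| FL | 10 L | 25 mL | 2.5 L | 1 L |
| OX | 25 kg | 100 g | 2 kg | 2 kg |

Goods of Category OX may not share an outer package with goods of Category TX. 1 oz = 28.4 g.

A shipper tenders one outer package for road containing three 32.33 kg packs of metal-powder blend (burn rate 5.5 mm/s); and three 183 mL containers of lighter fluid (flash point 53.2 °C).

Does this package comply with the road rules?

Burn rate 5.5 mm/s meets the Category FS criterion (Flammable Solid), so the metal-powder blend is Category FS.
Flash point 53.2 °C meets the Category FL criterion (Flammable Liquid), so the lighter fluid is Category FL.
Category FS quantity: three 32.33 kg packs = 96.99 kg.
96.99 kg is within the road limit of 100 kg for Category FS.
Category FL quantity: three 183 mL containers = 549 mL.
That is within the Category FL road limit of 1 L.
The segregation rule (Category OX with Category TX) does not apply to Category FS with Category FL.
Every hazard category is within its road limit and no segregation rule is violated.

Yes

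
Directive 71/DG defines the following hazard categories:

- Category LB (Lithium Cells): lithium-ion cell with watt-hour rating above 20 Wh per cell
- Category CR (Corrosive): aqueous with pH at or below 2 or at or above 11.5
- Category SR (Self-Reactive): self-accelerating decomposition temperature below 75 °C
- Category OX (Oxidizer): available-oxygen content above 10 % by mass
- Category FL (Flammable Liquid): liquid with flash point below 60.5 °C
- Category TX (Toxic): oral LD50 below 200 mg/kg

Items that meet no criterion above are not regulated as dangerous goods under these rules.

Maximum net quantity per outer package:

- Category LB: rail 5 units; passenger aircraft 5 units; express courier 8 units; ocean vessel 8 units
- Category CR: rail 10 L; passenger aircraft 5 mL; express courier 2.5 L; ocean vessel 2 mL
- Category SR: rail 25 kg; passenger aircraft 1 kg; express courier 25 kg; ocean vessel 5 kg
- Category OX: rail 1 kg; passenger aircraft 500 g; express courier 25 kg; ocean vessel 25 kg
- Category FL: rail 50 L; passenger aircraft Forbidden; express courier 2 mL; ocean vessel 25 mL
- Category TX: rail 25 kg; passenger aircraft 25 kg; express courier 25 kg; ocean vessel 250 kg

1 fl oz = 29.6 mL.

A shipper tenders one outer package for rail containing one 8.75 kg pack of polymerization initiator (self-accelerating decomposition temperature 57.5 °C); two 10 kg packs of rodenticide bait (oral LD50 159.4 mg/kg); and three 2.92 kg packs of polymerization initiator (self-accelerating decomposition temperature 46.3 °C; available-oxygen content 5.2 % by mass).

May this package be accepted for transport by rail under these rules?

Yes

The polymerization initiator has self-accelerating decomposition temperature 57.5 °C, which is < 75 °C, so it is Category SR (Self-Reactive).
Rodenticide bait: oral LD50 159.4 mg/kg < 200 mg/kg → Category TX (Toxic).
The polymerization initiator has self-accelerating decomposition temperature 46.3 °C, which is < 75 °C, so it is Category SR (Self-Reactive).
Category SR net quantity: 8.75 kg + (three 2.92 kg packs = 8.76 kg) = 17.51 kg.
17.51 kg ≤ 25 kg (rail limit, Category SR) — within limit.
Category TX quantity: two 10 kg packs = 20 kg.
20 kg ≤ 25 kg (rail limit, Category TX) — within limit.
Every hazard category is within its rail limit and no segregation rule is violated.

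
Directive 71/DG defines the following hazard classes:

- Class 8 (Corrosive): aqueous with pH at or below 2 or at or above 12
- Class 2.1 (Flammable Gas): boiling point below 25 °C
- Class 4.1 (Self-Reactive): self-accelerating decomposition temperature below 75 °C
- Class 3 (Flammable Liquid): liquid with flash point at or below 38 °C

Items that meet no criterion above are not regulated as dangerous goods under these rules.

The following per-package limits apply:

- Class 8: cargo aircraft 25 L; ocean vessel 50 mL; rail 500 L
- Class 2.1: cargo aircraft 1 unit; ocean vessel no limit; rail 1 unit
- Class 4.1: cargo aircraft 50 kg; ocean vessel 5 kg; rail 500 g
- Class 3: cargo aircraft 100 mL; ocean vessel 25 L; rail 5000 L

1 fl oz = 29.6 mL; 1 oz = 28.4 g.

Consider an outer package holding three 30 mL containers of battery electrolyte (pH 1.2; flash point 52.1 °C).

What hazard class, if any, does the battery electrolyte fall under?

Class 8

Battery electrolyte: pH 1.2 ≤ 2 → Class 8 (Corrosive).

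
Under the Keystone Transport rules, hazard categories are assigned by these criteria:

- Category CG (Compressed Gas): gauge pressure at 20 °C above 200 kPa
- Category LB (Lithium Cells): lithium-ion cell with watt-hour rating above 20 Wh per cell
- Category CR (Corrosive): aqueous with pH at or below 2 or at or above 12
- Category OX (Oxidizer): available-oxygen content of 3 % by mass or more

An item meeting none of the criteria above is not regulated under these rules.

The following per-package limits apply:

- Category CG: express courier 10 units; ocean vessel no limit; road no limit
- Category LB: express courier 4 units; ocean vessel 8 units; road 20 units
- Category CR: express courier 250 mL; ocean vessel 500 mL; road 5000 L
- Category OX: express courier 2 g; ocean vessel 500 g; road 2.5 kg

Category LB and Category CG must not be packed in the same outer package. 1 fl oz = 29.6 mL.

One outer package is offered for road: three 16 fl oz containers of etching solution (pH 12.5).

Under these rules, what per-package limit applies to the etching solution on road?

5000 L

The etching solution has pH 12.5, which is ≥ 12, so it is Category CR (Corrosive).
The road limit for Category CR is 5000 L.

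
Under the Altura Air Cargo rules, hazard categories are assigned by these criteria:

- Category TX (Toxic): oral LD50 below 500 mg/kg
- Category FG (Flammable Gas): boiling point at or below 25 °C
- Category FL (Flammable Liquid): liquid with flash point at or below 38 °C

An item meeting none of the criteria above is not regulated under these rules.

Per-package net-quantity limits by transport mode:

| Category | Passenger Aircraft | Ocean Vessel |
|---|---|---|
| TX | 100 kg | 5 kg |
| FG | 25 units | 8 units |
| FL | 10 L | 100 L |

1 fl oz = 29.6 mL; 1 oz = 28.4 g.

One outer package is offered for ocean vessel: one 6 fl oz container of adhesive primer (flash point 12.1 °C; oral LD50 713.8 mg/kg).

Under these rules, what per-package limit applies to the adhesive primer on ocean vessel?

100 L

The adhesive primer has flash point 12.1 °C, which is ≤ 38 °C, so it is Category FL (Flammable Liquid).
The ocean vessel limit for Category FL is 100 L.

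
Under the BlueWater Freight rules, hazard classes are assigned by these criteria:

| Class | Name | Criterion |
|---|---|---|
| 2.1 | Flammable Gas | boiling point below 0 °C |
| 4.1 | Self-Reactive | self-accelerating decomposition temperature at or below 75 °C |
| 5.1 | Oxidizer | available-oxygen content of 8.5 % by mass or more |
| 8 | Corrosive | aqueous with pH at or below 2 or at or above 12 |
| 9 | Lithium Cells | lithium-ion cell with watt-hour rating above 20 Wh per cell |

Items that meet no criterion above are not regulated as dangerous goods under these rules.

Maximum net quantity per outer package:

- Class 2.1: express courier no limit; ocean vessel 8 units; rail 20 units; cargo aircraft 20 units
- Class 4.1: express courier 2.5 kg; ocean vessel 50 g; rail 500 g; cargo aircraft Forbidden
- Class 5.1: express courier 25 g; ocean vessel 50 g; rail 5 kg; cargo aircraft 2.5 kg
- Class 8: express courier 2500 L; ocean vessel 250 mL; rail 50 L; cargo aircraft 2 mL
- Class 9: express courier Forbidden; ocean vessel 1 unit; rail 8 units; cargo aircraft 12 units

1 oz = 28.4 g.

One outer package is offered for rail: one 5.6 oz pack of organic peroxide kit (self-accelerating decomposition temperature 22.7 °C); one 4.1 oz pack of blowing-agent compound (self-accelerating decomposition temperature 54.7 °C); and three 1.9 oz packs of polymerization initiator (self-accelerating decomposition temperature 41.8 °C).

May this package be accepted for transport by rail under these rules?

Yes

Self-accelerating decomposition temperature 22.7 °C meets the Class 4.1 criterion (Self-Reactive), so the organic peroxide kit is Class 4.1.
Blowing-agent compound: self-accelerating decomposition temperature 54.7 °C ≤ 75 °C → Class 4.1 (Self-Reactive).
With self-accelerating decomposition temperature 41.8 °C (≤ 75 °C), the polymerization initiator falls in Class 4.1.
Class 4.1 net quantity: (one 5.6 oz pack = 159.04 g) + (one 4.1 oz pack = 116.44 g) + (three 1.9 oz packs = 161.88 g) = 437.36 g.
437.36 g ≤ 500 g (rail limit, Class 4.1) — within limit.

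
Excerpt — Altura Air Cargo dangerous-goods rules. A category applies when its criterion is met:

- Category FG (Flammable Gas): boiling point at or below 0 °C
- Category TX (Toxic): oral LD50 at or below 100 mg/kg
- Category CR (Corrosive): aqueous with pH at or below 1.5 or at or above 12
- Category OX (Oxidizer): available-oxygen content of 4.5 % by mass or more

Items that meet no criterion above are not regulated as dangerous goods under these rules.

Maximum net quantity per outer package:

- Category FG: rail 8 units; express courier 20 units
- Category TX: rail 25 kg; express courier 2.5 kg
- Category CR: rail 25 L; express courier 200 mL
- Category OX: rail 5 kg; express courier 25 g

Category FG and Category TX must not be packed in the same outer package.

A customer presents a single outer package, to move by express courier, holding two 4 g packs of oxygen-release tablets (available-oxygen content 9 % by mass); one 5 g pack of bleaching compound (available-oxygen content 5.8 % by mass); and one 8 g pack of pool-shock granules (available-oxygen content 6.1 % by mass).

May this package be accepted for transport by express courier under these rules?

Yes

Available-oxygen content 9 % by mass meets the Category OX criterion (Oxidizer), so the oxygen-release tablets are Category OX.
Bleaching compound: available-oxygen content 5.8 % by mass ≥ 4.5 % by mass → Category OX (Oxidizer).
The pool-shock granules have available-oxygen content 6.1 % by mass, which is ≥ 4.5 % by mass, so they are Category OX (Oxidizer).
Total Category OX: (two 4 g packs = 8 g) + 5 g + 8 g = 21 g.
21 g ≤ 25 g (express courier limit, Category OX) — within limit.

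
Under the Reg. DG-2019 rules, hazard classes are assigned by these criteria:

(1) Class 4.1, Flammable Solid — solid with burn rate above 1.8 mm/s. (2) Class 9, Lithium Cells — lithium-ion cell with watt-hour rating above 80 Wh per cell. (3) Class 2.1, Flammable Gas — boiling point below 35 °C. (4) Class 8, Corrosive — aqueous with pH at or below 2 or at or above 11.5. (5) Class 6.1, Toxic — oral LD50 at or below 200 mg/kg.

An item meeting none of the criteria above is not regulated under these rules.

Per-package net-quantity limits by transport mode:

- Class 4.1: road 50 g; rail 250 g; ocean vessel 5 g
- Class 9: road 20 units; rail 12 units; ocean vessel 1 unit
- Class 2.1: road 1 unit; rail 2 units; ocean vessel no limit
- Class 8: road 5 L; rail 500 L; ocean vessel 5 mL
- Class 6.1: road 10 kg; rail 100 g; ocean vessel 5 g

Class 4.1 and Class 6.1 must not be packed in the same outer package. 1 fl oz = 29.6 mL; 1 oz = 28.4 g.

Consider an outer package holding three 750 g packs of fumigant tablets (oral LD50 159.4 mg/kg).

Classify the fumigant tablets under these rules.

Class 6.1

The fumigant tablets have oral LD50 159.4 mg/kg, which is ≤ 200 mg/kg, so they are Class 6.1 (Toxic).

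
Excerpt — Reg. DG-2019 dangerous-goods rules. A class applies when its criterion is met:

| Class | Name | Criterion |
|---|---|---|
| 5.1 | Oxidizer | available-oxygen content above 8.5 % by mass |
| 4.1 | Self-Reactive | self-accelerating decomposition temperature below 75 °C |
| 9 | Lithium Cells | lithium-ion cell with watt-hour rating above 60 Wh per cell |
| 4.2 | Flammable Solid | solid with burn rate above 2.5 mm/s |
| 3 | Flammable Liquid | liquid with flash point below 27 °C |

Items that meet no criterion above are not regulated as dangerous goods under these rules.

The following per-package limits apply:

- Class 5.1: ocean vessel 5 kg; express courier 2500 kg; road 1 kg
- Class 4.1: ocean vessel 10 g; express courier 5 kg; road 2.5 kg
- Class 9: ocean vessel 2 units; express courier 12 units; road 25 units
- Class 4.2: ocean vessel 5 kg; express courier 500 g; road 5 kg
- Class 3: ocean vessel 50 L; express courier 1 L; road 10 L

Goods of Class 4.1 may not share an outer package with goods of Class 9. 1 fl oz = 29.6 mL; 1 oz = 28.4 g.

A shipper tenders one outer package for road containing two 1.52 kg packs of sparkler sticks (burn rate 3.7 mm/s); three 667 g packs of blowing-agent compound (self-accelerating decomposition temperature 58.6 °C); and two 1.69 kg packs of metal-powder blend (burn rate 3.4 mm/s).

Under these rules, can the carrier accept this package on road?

Burn rate 3.7 mm/s meets the Class 4.2 criterion (Flammable Solid), so the sparkler sticks are Class 4.2.
With self-accelerating decomposition temperature 58.6 °C (< 75 °C), the blowing-agent compound falls in Class 4.1.
Burn rate 3.4 mm/s meets the Class 4.2 criterion (Flammable Solid), so the metal-powder blend is Class 4.2.
Class 4.2 net quantity: (two 1.52 kg packs = 3.04 kg) + (two 1.69 kg packs = 3.38 kg) = 6.42 kg.
6.42 kg > 5 kg (road limit, Class 4.2) — over the limit.
Class 4.1 quantity: three 667 g packs = 2.001 kg.
2.001 kg ≤ 2.5 kg (road limit, Class 4.1) — within limit.
The segregation rule (Class 4.1 with Class 9) does not apply to Class 4.2 with Class 4.1.

No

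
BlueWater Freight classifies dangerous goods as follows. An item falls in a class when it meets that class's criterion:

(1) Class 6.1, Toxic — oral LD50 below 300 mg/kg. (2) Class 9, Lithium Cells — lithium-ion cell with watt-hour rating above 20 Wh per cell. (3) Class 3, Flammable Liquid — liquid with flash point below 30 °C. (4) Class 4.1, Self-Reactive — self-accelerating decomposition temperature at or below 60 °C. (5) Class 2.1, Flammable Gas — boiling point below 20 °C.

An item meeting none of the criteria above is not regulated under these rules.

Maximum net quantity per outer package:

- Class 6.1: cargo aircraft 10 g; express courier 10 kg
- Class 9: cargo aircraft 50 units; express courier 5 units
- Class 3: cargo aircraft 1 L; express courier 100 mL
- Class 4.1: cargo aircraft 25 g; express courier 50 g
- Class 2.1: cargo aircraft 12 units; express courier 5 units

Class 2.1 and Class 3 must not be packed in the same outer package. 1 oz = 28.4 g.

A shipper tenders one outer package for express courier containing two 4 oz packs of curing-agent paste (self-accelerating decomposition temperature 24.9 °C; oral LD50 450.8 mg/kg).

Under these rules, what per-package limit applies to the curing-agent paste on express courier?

Self-accelerating decomposition temperature 24.9 °C meets the Class 4.1 criterion (Self-Reactive), so the curing-agent paste is Class 4.1.
The express courier limit for Class 4.1 is 50 g.

50 g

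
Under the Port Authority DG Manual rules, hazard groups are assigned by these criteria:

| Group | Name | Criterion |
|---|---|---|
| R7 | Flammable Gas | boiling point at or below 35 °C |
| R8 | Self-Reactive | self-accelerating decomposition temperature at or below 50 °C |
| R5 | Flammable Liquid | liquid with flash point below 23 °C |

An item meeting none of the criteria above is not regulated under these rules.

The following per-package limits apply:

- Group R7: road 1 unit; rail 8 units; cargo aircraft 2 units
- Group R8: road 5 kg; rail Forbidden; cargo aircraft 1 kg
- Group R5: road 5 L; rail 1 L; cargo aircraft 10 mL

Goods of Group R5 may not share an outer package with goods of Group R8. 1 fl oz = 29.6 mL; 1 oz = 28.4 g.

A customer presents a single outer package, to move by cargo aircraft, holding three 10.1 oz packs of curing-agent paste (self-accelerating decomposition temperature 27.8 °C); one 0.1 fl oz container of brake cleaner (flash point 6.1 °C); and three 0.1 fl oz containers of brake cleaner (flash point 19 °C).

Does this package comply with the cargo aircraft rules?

With self-accelerating decomposition temperature 27.8 °C (≤ 50 °C), the curing-agent paste falls in Group R8.
The brake cleaner has flash point 6.1 °C, which is < 23 °C, so it is Group R5 (Flammable Liquid).
Brake cleaner: flash point 19 °C < 23 °C → Group R5 (Flammable Liquid).
Group R5 net quantity: (one 0.1 fl oz container = 2.96 mL) + (three 0.1 fl oz containers = 8.88 mL) = 11.84 mL.
11.84 mL exceeds the cargo aircraft limit of 10 mL for Group R5.
Group R8 quantity: three 10.1 oz packs = 860.52 g.
860.52 g ≤ 1 kg (cargo aircraft limit, Group R8) — within limit.
Group R5 and Group R8 may not share an outer package.

No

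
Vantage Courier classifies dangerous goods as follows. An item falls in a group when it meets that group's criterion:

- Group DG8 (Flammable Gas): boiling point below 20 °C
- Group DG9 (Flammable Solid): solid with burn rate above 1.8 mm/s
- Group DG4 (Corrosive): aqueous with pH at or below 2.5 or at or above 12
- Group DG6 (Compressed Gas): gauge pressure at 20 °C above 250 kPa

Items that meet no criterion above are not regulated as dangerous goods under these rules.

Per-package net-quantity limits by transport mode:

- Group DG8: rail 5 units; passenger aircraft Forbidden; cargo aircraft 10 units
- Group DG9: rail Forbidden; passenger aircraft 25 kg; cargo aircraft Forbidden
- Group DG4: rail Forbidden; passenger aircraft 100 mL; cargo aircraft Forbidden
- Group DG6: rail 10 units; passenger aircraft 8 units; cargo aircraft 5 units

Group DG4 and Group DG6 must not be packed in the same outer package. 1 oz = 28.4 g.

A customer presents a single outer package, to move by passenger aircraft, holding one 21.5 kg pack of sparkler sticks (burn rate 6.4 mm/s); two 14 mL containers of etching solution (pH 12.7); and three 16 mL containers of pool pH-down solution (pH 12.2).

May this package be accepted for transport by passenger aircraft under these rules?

Yes

Sparkler sticks: burn rate 6.4 mm/s > 1.8 mm/s → Group DG9 (Flammable Solid).
The etching solution has pH 12.7, which is ≥ 12, so it is Group DG4 (Corrosive).
Pool pH-down solution: pH 12.2 ≥ 12 → Group DG4 (Corrosive).
Group DG4 net quantity: (two 14 mL containers = 28 mL) + (three 16 mL containers = 48 mL) = 76 mL.
76 mL is within the passenger aircraft limit of 100 mL for Group DG4.
Group DG9 quantity: 21.5 kg.
21.5 kg ≤ 25 kg (passenger aircraft limit, Group DG9) — within limit.
The segregation rule (Group DG4 with Group DG6) does not apply to Group DG4 with Group DG9.
Every hazard group is within its passenger aircraft limit and no segregation rule is violated.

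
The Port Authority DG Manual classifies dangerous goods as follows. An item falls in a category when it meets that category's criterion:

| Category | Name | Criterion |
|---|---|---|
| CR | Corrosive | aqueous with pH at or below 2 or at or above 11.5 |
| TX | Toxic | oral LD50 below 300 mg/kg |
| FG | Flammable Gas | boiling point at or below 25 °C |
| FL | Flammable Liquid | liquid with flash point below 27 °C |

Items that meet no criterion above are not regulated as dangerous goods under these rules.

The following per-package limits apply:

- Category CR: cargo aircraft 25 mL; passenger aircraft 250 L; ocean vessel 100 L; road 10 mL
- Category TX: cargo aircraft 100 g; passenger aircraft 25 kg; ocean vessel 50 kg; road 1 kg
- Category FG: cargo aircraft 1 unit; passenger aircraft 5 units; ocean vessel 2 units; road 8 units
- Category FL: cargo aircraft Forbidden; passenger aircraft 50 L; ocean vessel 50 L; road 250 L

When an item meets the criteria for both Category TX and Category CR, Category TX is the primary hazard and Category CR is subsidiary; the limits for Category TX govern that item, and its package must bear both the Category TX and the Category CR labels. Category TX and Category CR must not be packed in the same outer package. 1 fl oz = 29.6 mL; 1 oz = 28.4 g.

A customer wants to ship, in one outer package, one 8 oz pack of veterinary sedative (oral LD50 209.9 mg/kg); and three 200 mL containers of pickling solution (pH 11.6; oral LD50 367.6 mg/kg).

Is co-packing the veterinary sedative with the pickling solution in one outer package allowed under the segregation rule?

Oral LD50 209.9 mg/kg meets the Category TX criterion (Toxic), so the veterinary sedative is Category TX.
The pickling solution has pH 11.6, which is ≥ 11.5, so it is Category CR (Corrosive).
Category TX and Category CR may not share an outer package.

No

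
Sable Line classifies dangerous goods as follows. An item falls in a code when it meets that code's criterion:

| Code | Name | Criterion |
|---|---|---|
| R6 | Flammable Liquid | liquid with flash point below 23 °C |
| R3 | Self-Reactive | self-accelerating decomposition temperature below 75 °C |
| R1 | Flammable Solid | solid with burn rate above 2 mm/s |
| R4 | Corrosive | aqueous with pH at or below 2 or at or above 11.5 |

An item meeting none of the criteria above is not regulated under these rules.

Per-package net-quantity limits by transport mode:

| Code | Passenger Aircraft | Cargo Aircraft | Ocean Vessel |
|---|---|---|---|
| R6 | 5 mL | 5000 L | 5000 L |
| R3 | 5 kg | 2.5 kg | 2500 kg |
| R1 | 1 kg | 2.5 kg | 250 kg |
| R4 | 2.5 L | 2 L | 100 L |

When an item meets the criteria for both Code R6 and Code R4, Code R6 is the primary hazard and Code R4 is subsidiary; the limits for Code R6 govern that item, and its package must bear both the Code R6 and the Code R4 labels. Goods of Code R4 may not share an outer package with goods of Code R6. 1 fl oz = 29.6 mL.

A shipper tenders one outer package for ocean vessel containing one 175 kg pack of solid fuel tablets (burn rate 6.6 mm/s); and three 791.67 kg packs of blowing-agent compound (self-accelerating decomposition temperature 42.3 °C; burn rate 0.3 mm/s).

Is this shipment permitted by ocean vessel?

Burn rate 6.6 mm/s meets the Code R1 criterion (Flammable Solid), so the solid fuel tablets are Code R1.
Self-accelerating decomposition temperature 42.3 °C meets the Code R3 criterion (Self-Reactive), so the blowing-agent compound is Code R3.
Code R3 quantity: three 791.67 kg packs = 2375.01 kg.
That is within the Code R3 ocean vessel limit of 2500 kg.
Code R1 quantity: 175 kg.
175 kg ≤ 250 kg (ocean vessel limit, Code R1) — within limit.
The segregation rule (Code R4 with Code R6) does not apply to Code R3 with Code R1.
Every hazard code is within its ocean vessel limit and no segregation rule is violated.

Yes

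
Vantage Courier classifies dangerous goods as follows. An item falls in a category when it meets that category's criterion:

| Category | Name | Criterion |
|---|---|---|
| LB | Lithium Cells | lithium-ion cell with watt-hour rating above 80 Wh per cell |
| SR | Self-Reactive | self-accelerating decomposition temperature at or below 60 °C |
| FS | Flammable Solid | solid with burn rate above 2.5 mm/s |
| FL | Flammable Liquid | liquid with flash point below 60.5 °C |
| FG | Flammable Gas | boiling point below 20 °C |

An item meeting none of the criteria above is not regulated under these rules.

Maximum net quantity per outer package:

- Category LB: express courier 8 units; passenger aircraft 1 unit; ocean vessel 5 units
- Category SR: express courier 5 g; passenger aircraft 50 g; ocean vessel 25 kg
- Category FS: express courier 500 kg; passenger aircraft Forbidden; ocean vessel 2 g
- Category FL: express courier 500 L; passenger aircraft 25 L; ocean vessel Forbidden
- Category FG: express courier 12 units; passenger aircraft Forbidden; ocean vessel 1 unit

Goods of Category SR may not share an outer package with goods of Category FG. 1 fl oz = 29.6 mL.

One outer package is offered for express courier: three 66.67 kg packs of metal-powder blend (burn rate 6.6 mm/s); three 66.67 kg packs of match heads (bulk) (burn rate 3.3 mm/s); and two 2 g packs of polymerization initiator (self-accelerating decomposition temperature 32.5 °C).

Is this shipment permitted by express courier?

Yes

Burn rate 6.6 mm/s meets the Category FS criterion (Flammable Solid), so the metal-powder blend is Category FS.
With burn rate 3.3 mm/s (> 2.5 mm/s), the match heads (bulk) fall in Category FS.
Self-accelerating decomposition temperature 32.5 °C meets the Category SR criterion (Self-Reactive), so the polymerization initiator is Category SR.
Total Category FS: (three 66.67 kg packs = 200.01 kg) + (three 66.67 kg packs = 200.01 kg) = 400.02 kg.
That is within the Category FS express courier limit of 500 kg.
Category SR quantity: two 2 g packs = 4 g.
That is within the Category SR express courier limit of 5 g.
The segregation rule (Category SR with Category FG) does not apply to Category FS with Category SR.
Every hazard category is within its express courier limit and no segregation rule is violated.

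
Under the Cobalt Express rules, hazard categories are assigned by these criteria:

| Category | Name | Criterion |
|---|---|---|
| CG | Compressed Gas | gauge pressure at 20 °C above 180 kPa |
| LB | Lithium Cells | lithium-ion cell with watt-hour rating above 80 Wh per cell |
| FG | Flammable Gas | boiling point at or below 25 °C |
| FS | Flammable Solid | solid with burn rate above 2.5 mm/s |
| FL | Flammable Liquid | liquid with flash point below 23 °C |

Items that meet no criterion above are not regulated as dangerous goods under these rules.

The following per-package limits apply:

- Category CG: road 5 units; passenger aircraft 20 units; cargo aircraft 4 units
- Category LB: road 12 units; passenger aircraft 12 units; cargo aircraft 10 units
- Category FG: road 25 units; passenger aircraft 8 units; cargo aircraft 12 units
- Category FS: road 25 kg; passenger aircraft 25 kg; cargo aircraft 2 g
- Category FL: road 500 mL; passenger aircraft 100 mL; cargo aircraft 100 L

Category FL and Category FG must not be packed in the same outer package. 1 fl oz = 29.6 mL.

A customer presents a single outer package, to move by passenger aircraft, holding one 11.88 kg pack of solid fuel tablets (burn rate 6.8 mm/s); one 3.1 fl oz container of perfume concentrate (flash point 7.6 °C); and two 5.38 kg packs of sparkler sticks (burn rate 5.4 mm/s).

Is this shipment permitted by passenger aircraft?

Burn rate 6.8 mm/s meets the Category FS criterion (Flammable Solid), so the solid fuel tablets are Category FS.
With flash point 7.6 °C (< 23 °C), the perfume concentrate falls in Category FL.
Sparkler sticks: burn rate 5.4 mm/s > 2.5 mm/s → Category FS (Flammable Solid).
Total Category FS: 11.88 kg + (two 5.38 kg packs = 10.76 kg) = 22.64 kg.
That is within the Category FS passenger aircraft limit of 25 kg.
Category FL quantity: one 3.1 fl oz container = 91.76 mL.
91.76 mL ≤ 100 mL (passenger aircraft limit, Category FL) — within limit.
The segregation rule (Category FL with Category FG) does not apply to Category FS with Category FL.
Every hazard category is within its passenger aircraft limit and no segregation rule is violated.

Yes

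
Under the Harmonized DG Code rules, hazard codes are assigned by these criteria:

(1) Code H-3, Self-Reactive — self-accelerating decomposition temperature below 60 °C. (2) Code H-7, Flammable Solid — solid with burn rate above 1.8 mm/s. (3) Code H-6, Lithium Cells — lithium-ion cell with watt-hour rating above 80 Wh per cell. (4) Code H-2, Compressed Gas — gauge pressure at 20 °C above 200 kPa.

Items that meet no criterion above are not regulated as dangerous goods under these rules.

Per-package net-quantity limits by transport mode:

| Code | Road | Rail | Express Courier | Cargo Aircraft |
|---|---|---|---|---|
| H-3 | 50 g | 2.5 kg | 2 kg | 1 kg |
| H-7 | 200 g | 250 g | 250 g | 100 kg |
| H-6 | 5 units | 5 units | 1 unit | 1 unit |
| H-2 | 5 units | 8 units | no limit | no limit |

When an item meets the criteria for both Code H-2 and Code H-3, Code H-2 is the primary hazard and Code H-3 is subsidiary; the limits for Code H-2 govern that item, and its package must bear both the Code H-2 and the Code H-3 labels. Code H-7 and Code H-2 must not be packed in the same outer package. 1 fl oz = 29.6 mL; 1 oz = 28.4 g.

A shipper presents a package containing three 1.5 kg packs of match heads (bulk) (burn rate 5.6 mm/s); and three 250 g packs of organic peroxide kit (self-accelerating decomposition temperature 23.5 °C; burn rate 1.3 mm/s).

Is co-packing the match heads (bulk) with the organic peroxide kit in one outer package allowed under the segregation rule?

Burn rate 5.6 mm/s meets the Code H-7 criterion (Flammable Solid), so the match heads (bulk) are Code H-7.
With self-accelerating decomposition temperature 23.5 °C (< 60 °C), the organic peroxide kit falls in Code H-3.
No segregation rule bars Code H-7 with Code H-3.

Yes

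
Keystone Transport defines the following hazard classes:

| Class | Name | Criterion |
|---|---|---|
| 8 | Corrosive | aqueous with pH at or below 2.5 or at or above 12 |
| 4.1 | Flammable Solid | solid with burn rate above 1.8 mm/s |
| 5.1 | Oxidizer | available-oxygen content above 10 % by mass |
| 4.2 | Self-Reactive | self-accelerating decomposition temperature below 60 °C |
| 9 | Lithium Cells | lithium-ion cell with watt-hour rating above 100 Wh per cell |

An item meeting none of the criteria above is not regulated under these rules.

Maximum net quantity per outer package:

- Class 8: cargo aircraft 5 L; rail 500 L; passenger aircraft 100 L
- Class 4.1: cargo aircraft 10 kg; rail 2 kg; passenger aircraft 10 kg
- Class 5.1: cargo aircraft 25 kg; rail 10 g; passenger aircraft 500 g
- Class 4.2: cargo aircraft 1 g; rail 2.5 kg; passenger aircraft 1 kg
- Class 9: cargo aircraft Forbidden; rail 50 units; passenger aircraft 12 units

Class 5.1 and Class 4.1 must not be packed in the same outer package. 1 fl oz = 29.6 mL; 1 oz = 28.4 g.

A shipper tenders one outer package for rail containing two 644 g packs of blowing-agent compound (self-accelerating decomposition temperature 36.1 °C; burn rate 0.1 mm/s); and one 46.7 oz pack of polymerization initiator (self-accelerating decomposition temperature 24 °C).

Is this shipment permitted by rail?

With self-accelerating decomposition temperature 36.1 °C (< 60 °C), the blowing-agent compound falls in Class 4.2.
Polymerization initiator: self-accelerating decomposition temperature 24 °C < 60 °C → Class 4.2 (Self-Reactive).
Total Class 4.2: (two 644 g packs = 1.288 kg) + (one 46.7 oz pack = 1326.28 g) = 2614.28 g.
That exceeds the Class 4.2 rail limit of 2.5 kg.

No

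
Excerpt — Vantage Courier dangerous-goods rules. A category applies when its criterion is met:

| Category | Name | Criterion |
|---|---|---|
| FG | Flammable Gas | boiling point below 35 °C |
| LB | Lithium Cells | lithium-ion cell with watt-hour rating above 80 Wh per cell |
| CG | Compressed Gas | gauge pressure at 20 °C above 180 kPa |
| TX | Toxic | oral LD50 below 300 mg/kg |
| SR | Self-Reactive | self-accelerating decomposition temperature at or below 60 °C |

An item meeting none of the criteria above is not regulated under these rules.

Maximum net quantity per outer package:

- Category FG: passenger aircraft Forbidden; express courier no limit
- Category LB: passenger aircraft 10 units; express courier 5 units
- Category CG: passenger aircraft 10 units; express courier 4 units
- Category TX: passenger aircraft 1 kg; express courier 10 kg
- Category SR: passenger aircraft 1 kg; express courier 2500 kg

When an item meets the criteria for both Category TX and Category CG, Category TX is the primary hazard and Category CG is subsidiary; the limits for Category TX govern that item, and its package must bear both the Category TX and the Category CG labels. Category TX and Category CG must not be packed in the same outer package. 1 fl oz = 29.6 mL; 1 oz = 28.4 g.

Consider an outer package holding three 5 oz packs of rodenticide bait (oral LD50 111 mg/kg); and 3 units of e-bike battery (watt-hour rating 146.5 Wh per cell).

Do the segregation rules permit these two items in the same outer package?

Yes

Rodenticide bait: oral LD50 111 mg/kg < 300 mg/kg → Category TX (Toxic).
With watt-hour rating 146.5 Wh per cell (> 80 Wh per cell), the e-bike battery falls in Category LB.
No segregation rule bars Category TX with Category LB.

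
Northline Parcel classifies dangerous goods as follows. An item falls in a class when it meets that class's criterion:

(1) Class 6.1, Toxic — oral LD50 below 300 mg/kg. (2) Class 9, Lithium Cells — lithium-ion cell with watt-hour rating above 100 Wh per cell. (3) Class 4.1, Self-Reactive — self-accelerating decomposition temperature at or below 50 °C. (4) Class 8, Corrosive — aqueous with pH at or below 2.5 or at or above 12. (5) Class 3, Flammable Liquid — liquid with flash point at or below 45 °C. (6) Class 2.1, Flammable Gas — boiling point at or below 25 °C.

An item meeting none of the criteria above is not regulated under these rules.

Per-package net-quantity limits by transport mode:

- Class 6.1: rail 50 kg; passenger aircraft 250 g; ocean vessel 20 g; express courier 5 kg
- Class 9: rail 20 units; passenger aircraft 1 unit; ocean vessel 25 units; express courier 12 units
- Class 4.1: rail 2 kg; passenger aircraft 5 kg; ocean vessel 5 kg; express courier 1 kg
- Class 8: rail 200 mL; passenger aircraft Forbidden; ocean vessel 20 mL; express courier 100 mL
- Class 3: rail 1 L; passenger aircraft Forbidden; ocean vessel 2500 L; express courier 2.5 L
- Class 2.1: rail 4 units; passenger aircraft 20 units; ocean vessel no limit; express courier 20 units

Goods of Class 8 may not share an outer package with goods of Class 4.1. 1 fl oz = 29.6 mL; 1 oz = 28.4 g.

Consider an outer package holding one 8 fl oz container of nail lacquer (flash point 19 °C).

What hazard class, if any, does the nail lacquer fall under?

Class 3

Flash point 19 °C meets the Class 3 criterion (Flammable Liquid), so the nail lacquer is Class 3.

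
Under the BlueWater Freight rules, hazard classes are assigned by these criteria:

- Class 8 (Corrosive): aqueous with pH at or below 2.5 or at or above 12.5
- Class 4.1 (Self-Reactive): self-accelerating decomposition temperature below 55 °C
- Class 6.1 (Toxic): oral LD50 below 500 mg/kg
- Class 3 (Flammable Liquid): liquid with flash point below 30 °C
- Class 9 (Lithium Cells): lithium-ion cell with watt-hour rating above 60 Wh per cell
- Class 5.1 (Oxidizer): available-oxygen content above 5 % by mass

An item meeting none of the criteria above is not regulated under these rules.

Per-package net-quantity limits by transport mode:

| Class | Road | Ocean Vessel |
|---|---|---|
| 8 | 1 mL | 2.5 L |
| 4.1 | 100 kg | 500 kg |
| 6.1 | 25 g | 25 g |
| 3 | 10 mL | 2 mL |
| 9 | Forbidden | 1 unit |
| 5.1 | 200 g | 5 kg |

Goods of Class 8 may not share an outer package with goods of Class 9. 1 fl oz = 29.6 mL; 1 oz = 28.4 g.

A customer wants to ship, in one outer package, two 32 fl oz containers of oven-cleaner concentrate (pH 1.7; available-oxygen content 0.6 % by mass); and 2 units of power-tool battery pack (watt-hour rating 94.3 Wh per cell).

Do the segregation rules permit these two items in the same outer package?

No

With pH 1.7 (≤ 2.5), the oven-cleaner concentrate falls in Class 8.
Watt-hour rating 94.3 Wh per cell meets the Class 9 criterion (Lithium Cells), so the power-tool battery pack is Class 9.
Class 8 and Class 9 may not share an outer package.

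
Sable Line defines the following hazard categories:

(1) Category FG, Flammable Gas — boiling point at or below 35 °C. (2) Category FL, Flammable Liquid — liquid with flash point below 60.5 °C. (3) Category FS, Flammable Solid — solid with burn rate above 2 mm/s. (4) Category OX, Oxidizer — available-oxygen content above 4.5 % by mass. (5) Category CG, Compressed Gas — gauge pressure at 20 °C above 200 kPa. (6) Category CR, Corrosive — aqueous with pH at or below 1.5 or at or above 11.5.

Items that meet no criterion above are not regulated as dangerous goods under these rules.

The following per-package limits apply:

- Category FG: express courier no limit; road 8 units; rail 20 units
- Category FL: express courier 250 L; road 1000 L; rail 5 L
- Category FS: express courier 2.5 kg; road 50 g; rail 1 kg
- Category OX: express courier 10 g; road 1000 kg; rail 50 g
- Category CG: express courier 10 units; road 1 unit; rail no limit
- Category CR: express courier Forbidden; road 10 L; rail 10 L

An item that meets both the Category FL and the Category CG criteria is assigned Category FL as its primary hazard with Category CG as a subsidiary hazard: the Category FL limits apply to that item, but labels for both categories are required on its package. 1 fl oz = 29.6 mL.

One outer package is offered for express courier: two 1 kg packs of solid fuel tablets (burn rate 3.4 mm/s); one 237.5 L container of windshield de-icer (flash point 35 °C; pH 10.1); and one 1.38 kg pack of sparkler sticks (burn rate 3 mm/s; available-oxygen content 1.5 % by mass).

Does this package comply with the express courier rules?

Solid fuel tablets: burn rate 3.4 mm/s > 2 mm/s → Category FS (Flammable Solid).
With flash point 35 °C (< 60.5 °C), the windshield de-icer falls in Category FL.
The sparkler sticks have burn rate 3 mm/s, which is > 2 mm/s, so they are Category FS (Flammable Solid).
Category FS net quantity: (two 1 kg packs = 2 kg) + 1.38 kg = 3.38 kg.
3.38 kg exceeds the express courier limit of 2.5 kg for Category FS.
Category FL quantity: 237.5 L.
237.5 L is within the express courier limit of 250 L for Category FL.

No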